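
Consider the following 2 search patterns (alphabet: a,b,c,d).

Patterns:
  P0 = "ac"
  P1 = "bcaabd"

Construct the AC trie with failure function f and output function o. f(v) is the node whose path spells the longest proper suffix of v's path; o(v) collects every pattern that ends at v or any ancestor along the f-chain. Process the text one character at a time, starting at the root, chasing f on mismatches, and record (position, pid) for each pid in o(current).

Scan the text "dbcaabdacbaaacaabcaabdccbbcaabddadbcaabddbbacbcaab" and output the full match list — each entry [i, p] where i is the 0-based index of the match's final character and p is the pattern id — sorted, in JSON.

Build automaton:
Trie nodes:
  0='ε' goto a→1 b→3
  1='a' goto c→2
  2='ac' goto ·  ←P0
  3='b' goto c→4
  4='bc' goto a→5
  5='bca' goto a→6
  6='bcaa' goto b→7
  7='bcaab' goto d→8
  8='bcaabd' goto ·  ←P1

BFS fail/out derivation:
  n1('a'): parent n0 fail=0; on 'a' 0 → fail=0;  out ∅∪∅=∅
  n3('b'): parent n0 fail=0; on 'b' 0 → fail=0;  out ∅∪∅=∅
  n2('ac'): parent n1 fail=0; on 'c' 0 → fail=0;  out {0}∪∅={0}
  n4('bc'): parent n3 fail=0; on 'c' 0 → fail=0;  out ∅∪∅=∅
  n5('bca'): parent n4 fail=0; on 'a' 0 → fail=1;  out ∅∪∅=∅
  n6('bcaa'): parent n5 fail=1; on 'a' 1→0 → fail=1;  out ∅∪∅=∅
  n7('bcaab'): parent n6 fail=1; on 'b' 1→0 → fail=3;  out ∅∪∅=∅
  n8('bcaabd'): parent n7 fail=3; on 'd' 3→0 → fail=0;  out {1}∪∅={1}

Run:
i=0 'd': node 0→0
i=1 'b': node 0→3
i=2 'c': node 3→4
i=3 'a': node 4→5
i=4 'a': node 5→6
i=5 'b': node 6→7
i=6 'd': node 7→8  → match P1@[1:6]
i=7 'a': node 8→1 (via fail)
i=8 'c': node 1→2  → match P0@[7:8]
i=9 'b': node 2→3 (via fail)
i=10 'a': node 3→1 (via fail)
i=11 'a': node 1→1 (via fail)
i=12 'a': node 1→1 (via fail)
i=13 'c': node 1→2  → match P0@[12:13]
i=14 'a': node 2→1 (via fail)
i=15 'a': node 1→1 (via fail)
i=16 'b': node 1→3 (via fail)
i=17 'c': node 3→4
i=18 'a': node 4→5
i=19 'a': node 5→6
i=20 'b': node 6→7
i=21 'd': node 7→8  → match P1@[16:21]
i=22 'c': node 8→0 (via fail)
i=23 'c': node 0→0
i=24 'b': node 0→3
i=25 'b': node 3→3 (via fail)
i=26 'c': node 3→4
i=27 'a': node 4→5
i=28 'a': node 5→6
i=29 'b': node 6→7
i=30 'd': node 7→8  → match P1@[25:30]
i=31 'd': node 8→0 (via fail)
i=32 'a': node 0→1
i=33 'd': node 1→0 (via fail)
i=34 'b': node 0→3
i=35 'c': node 3→4
i=36 'a': node 4→5
i=37 'a': node 5→6
i=38 'b': node 6→7
i=39 'd': node 7→8  → match P1@[34:39]
i=40 'd': node 8→0 (via fail)
i=41 'b': node 0→3
i=42 'b': node 3→3 (via fail)
i=43 'a': node 3→1 (via fail)
i=44 'c': node 1→2  → match P0@[43:44]
i=45 'b': node 2→3 (via fail)
i=46 'c': node 3→4
i=47 'a': node 4→5
i=48 'a': node 5→6
i=49 'b': node 6→7

Matches: [[6,1],[8,0],[13,0],[21,1],[30,1],[39,1],[44,0]]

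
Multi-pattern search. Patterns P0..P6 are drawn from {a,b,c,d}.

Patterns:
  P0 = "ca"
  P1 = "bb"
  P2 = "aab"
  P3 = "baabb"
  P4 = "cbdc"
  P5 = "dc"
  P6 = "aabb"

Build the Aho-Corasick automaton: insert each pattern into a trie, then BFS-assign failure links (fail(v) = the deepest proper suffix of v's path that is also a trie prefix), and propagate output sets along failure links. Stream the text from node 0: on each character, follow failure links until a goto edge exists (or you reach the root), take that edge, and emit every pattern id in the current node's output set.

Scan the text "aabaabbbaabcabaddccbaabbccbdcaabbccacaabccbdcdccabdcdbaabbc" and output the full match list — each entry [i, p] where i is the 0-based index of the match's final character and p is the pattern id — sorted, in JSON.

Build automaton:
Trie nodes:
  n0 'ε': a→5 b→3 c→1 d→15
  n1 'c': a→2 b→12
  n2 'ca': ·  [P0 ends]
  n3 'b': a→8 b→4
  n4 'bb': ·  [P1 ends]
  n5 'a': a→6
  n6 'aa': b→7
  n7 'aab': b→17  [P2 ends]
  n8 'ba': a→9
  n9 'baa': b→10
  n10 'baab': b→11
  n11 'baabb': ·  [P3 ends]
  n12 'cb': d→13
  n13 'cbd': c→14
  n14 'cbdc': ·  [P4 ends]
  n15 'd': c→16
  n16 'dc': ·  [P5 ends]
  n17 'aabb': ·  [P6 ends]

Failure links (BFS by depth):
  n1('c'): parent n0 fail=0; on 'c' 0 → fail=0;  out ∅∪∅=∅
  n3('b'): parent n0 fail=0; on 'b' 0 → fail=0;  out ∅∪∅=∅
  n5('a'): parent n0 fail=0; on 'a' 0 → fail=0;  out ∅∪∅=∅
  n15('d'): parent n0 fail=0; on 'd' 0 → fail=0;  out ∅∪∅=∅
  n2('ca'): parent n1 fail=0; on 'a' 0 → fail=5;  out {0}∪∅={0}
  n4('bb'): parent n3 fail=0; on 'b' 0 → fail=3;  out {1}∪∅={1}
  n6('aa'): parent n5 fail=0; on 'a' 0 → fail=5;  out ∅∪∅=∅
  n8('ba'): parent n3 fail=0; on 'a' 0 → fail=5;  out ∅∪∅=∅
  n12('cb'): parent n1 fail=0; on 'b' 0 → fail=3;  out ∅∪∅=∅
  n16('dc'): parent n15 fail=0; on 'c' 0 → fail=1;  out {5}∪∅={5}
  n7('aab'): parent n6 fail=5; on 'b' 5→0 → fail=3;  out {2}∪∅={2}
  n9('baa'): parent n8 fail=5; on 'a' 5 → fail=6;  out ∅∪∅=∅
  n13('cbd'): parent n12 fail=3; on 'd' 3→0 → fail=15;  out ∅∪∅=∅
  n10('baab'): parent n9 fail=6; on 'b' 6 → fail=7;  out ∅∪{2}={2}
  n14('cbdc'): parent n13 fail=15; on 'c' 15 → fail=16;  out {4}∪{5}={4,5}
  n17('aabb'): parent n7 fail=3; on 'b' 3 → fail=4;  out {6}∪{1}={1,6}
  n11('baabb'): parent n10 fail=7; on 'b' 7 → fail=17;  out {3}∪{1,6}={1,3,6}

Text stream:
pos 0 'a': at 5
pos 1 'a': at 6
pos 2 'b': at 7  emit P2@[0:2]
pos 3 'a': at 8 ·f
pos 4 'a': at 9
pos 5 'b': at 10  emit P2@[3:5]
pos 6 'b': at 11  emit P1@[5:6],P3@[2:6],P6@[3:6]
pos 7 'b': at 4 ·f  emit P1@[6:7]
pos 8 'a': at 8 ·f
pos 9 'a': at 9
pos 10 'b': at 10  emit P2@[8:10]
pos 11 'c': at 1 ·f
pos 12 'a': at 2  emit P0@[11:12]
pos 13 'b': at 3 ·f
pos 14 'a': at 8
pos 15 'd': at 15 ·f
pos 16 'd': at 15 ·f
pos 17 'c': at 16  emit P5@[16:17]
pos 18 'c': at 1 ·f
pos 19 'b': at 12
pos 20 'a': at 8 ·f
pos 21 'a': at 9
pos 22 'b': at 10  emit P2@[20:22]
pos 23 'b': at 11  emit P1@[22:23],P3@[19:23],P6@[20:23]
pos 24 'c': at 1 ·f
pos 25 'c': at 1 ·f
pos 26 'b': at 12
pos 27 'd': at 13
pos 28 'c': at 14  emit P4@[25:28],P5@[27:28]
pos 29 'a': at 2 ·f  emit P0@[28:29]
pos 30 'a': at 6 ·f
pos 31 'b': at 7  emit P2@[29:31]
pos 32 'b': at 17  emit P1@[31:32],P6@[29:32]
pos 33 'c': at 1 ·f
pos 34 'c': at 1 ·f
pos 35 'a': at 2  emit P0@[34:35]
pos 36 'c': at 1 ·f
pos 37 'a': at 2  emit P0@[36:37]
pos 38 'a': at 6 ·f
pos 39 'b': at 7  emit P2@[37:39]
pos 40 'c': at 1 ·f
pos 41 'c': at 1 ·f
pos 42 'b': at 12
pos 43 'd': at 13
pos 44 'c': at 14  emit P4@[41:44],P5@[43:44]
pos 45 'd': at 15 ·f
pos 46 'c': at 16  emit P5@[45:46]
pos 47 'c': at 1 ·f
pos 48 'a': at 2  emit P0@[47:48]
pos 49 'b': at 3 ·f
pos 50 'd': at 15 ·f
pos 51 'c': at 16  emit P5@[50:51]
pos 52 'd': at 15 ·f
pos 53 'b': at 3 ·f
pos 54 'a': at 8
pos 55 'a': at 9
pos 56 'b': at 10  emit P2@[54:56]
pos 57 'b': at 11  emit P1@[56:57],P3@[53:57],P6@[54:57]
pos 58 'c': at 1 ·f

Result: [[2,2],[5,2],[6,1],[6,3],[6,6],[7,1],[10,2],[12,0],[17,5],[22,2],[23,1],[23,3],[23,6],[28,4],[28,5],[29,0],[31,2],[32,1],[32,6],[35,0],[37,0],[39,2],[44,4],[44,5],[46,5],[48,0],[51,5],[56,2],[57,1],[57,3],[57,6]]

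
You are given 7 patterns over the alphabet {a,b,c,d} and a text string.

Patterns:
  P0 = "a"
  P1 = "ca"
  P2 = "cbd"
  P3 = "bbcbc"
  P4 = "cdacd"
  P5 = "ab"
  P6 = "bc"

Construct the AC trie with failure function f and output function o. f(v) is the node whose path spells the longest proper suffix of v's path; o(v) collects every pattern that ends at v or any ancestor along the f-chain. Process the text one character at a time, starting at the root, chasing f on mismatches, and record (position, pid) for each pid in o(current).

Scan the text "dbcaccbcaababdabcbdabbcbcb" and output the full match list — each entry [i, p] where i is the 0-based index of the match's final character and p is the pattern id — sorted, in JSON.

Build:
Trie (insert patterns):
  0='ε' goto a→1 b→6 c→2
  1='a' goto b→15  [P0 ends]
  2='c' goto a→3 b→4 d→11
  3='ca' goto ·  [P1 ends]
  4='cb' goto d→5
  5='cbd' goto ·  [P2 ends]
  6='b' goto b→7 c→16
  7='bb' goto c→8
  8='bbc' goto b→9
  9='bbcb' goto c→10
  10='bbcbc' goto ·  [P3 ends]
  11='cd' goto a→12
  12='cda' goto c→13
  13='cdac' goto d→14
  14='cdacd' goto ·  [P4 ends]
  15='ab' goto ·  [P5 ends]
  16='bc' goto ·  [P6 ends]

BFS fail/out derivation:
  n1('a'): parent n0 fail=0; on 'a' 0 → fail=0;  out {0}∪∅={0}
  n2('c'): parent n0 fail=0; on 'c' 0 → fail=0;  out ∅∪∅=∅
  n6('b'): parent n0 fail=0; on 'b' 0 → fail=0;  out ∅∪∅=∅
  n3('ca'): parent n2 fail=0; on 'a' 0 → fail=1;  out {1}∪{0}={0,1}
  n4('cb'): parent n2 fail=0; on 'b' 0 → fail=6;  out ∅∪∅=∅
  n7('bb'): parent n6 fail=0; on 'b' 0 → fail=6;  out ∅∪∅=∅
  n11('cd'): parent n2 fail=0; on 'd' 0 → fail=0;  out ∅∪∅=∅
  n15('ab'): parent n1 fail=0; on 'b' 0 → fail=6;  out {5}∪∅={5}
  n16('bc'): parent n6 fail=0; on 'c' 0 → fail=2;  out {6}∪∅={6}
  n5('cbd'): parent n4 fail=6; on 'd' 6→0 → fail=0;  out {2}∪∅={2}
  n8('bbc'): parent n7 fail=6; on 'c' 6 → fail=16;  out ∅∪{6}={6}
  n12('cda'): parent n11 fail=0; on 'a' 0 → fail=1;  out ∅∪{0}={0}
  n9('bbcb'): parent n8 fail=16; on 'b' 16→2 → fail=4;  out ∅∪∅=∅
  n13('cdac'): parent n12 fail=1; on 'c' 1→0 → fail=2;  out ∅∪∅=∅
  n10('bbcbc'): parent n9 fail=4; on 'c' 4→6 → fail=16;  out {3}∪{6}={3,6}
  n14('cdacd'): parent n13 fail=2; on 'd' 2 → fail=11;  out {4}∪∅={4}

Run:
[0] read 'd'  n0⇒n0
[1] read 'b'  n0⇒n6
[2] read 'c'  n6⇒n16  → match P6@[1:2]
[3] read 'a'  n16⇒n3 ·f  → match P0@[3:3],P1@[2:3]
[4] read 'c'  n3⇒n2 ·f
[5] read 'c'  n2⇒n2 ·f
[6] read 'b'  n2⇒n4
[7] read 'c'  n4⇒n16 ·f  → match P6@[6:7]
[8] read 'a'  n16⇒n3 ·f  → match P0@[8:8],P1@[7:8]
[9] read 'a'  n3⇒n1 ·f  → match P0@[9:9]
[10] read 'b'  n1⇒n15  → match P5@[9:10]
[11] read 'a'  n15⇒n1 ·f  → match P0@[11:11]
[12] read 'b'  n1⇒n15  → match P5@[11:12]
[13] read 'd'  n15⇒n0 ·f
[14] read 'a'  n0⇒n1  → match P0@[14:14]
[15] read 'b'  n1⇒n15  → match P5@[14:15]
[16] read 'c'  n15⇒n16 ·f  → match P6@[15:16]
[17] read 'b'  n16⇒n4 ·f
[18] read 'd'  n4⇒n5  → match P2@[16:18]
[19] read 'a'  n5⇒n1 ·f  → match P0@[19:19]
[20] read 'b'  n1⇒n15  → match P5@[19:20]
[21] read 'b'  n15⇒n7 ·f
[22] read 'c'  n7⇒n8  → match P6@[21:22]
[23] read 'b'  n8⇒n9
[24] read 'c'  n9⇒n10  → match P3@[20:24],P6@[23:24]
[25] read 'b'  n10⇒n4 ·f

Result: [[2,6],[3,0],[3,1],[7,6],[8,0],[8,1],[9,0],[10,5],[11,0],[12,5],[14,0],[15,5],[16,6],[18,2],[19,0],[20,5],[22,6],[24,3],[24,6]]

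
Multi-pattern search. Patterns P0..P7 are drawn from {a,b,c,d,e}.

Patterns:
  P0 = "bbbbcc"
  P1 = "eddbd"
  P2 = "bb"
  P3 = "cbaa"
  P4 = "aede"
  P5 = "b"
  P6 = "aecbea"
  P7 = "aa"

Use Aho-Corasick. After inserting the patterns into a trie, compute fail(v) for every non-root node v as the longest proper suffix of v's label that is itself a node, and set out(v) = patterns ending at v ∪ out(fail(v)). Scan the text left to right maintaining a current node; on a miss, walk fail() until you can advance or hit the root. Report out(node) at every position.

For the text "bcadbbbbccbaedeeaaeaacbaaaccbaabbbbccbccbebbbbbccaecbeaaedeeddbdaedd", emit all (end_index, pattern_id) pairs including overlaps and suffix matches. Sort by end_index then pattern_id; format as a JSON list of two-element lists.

Construct AC machine:
Trie (insert patterns):
  n0 'ε': a→16 b→1 c→12 e→7
  n1 'b': b→2  ←P5
  n2 'bb': b→3  ←P2
  n3 'bbb': b→4
  n4 'bbbb': c→5
  n5 'bbbbc': c→6
  n6 'bbbbcc': ·  ←P0
  n7 'e': d→8
  n8 'ed': d→9
  n9 'edd': b→10
  n10 'eddb': d→11
  n11 'eddbd': ·  ←P1
  n12 'c': b→13
  n13 'cb': a→14
  n14 'cba': a→15
  n15 'cbaa': ·  ←P3
  n16 'a': a→24 e→17
  n17 'ae': c→20 d→18
  n18 'aed': e→19
  n19 'aede': ·  ←P4
  n20 'aec': b→21
  n21 'aecb': e→22
  n22 'aecbe': a→23
  n23 'aecbea': ·  ←P6
  n24 'aa': ·  ←P7

BFS fail/out derivation:
  fail(1) 'b': from fail(0)=0 chase 'b': 0 ⇒ 0;  out={5}∪out(0)={5}
  fail(7) 'e': from fail(0)=0 chase 'e': 0 ⇒ 0;  out=∅∪out(0)=∅
  fail(12) 'c': from fail(0)=0 chase 'c': 0 ⇒ 0;  out=∅∪out(0)=∅
  fail(16) 'a': from fail(0)=0 chase 'a': 0 ⇒ 0;  out=∅∪out(0)=∅
  fail(2) 'bb': from fail(1)=0 chase 'b': 0 ⇒ 1;  out={2}∪out(1)={2,5}
  fail(8) 'ed': from fail(7)=0 chase 'd': 0 ⇒ 0;  out=∅∪out(0)=∅
  fail(13) 'cb': from fail(12)=0 chase 'b': 0 ⇒ 1;  out=∅∪out(1)={5}
  fail(17) 'ae': from fail(16)=0 chase 'e': 0 ⇒ 7;  out=∅∪out(7)=∅
  fail(24) 'aa': from fail(16)=0 chase 'a': 0 ⇒ 16;  out={7}∪out(16)={7}
  fail(3) 'bbb': from fail(2)=1 chase 'b': 1 ⇒ 2;  out=∅∪out(2)={2,5}
  fail(9) 'edd': from fail(8)=0 chase 'd': 0 ⇒ 0;  out=∅∪out(0)=∅
  fail(14) 'cba': from fail(13)=1 chase 'a': 1→0 ⇒ 16;  out=∅∪out(16)=∅
  fail(18) 'aed': from fail(17)=7 chase 'd': 7 ⇒ 8;  out=∅∪out(8)=∅
  fail(20) 'aec': from fail(17)=7 chase 'c': 7→0 ⇒ 12;  out=∅∪out(12)=∅
  fail(4) 'bbbb': from fail(3)=2 chase 'b': 2 ⇒ 3;  out=∅∪out(3)={2,5}
  fail(10) 'eddb': from fail(9)=0 chase 'b': 0 ⇒ 1;  out=∅∪out(1)={5}
  fail(15) 'cbaa': from fail(14)=16 chase 'a': 16 ⇒ 24;  out={3}∪out(24)={3,7}
  fail(19) 'aede': from fail(18)=8 chase 'e': 8→0 ⇒ 7;  out={4}∪out(7)={4}
  fail(21) 'aecb': from fail(20)=12 chase 'b': 12 ⇒ 13;  out=∅∪out(13)={5}
  fail(5) 'bbbbc': from fail(4)=3 chase 'c': 3→2→1→0 ⇒ 12;  out=∅∪out(12)=∅
  fail(11) 'eddbd': from fail(10)=1 chase 'd': 1→0 ⇒ 0;  out={1}∪out(0)={1}
  fail(22) 'aecbe': from fail(21)=13 chase 'e': 13→1→0 ⇒ 7;  out=∅∪out(7)=∅
  fail(6) 'bbbbcc': from fail(5)=12 chase 'c': 12→0 ⇒ 12;  out={0}∪out(12)={0}
  fail(23) 'aecbea': from fail(22)=7 chase 'a': 7→0 ⇒ 16;  out={6}∪out(16)={6}

Run:
i=0 'b': node 0→1  emit P5@[0:0]
i=1 'c': node 1→12 (via fail)
i=2 'a': node 12→16 (via fail)
i=3 'd': node 16→0 (via fail)
i=4 'b': node 0→1  emit P5@[4:4]
i=5 'b': node 1→2  emit P2@[4:5],P5@[5:5]
i=6 'b': node 2→3  emit P2@[5:6],P5@[6:6]
i=7 'b': node 3→4  emit P2@[6:7],P5@[7:7]
i=8 'c': node 4→5
i=9 'c': node 5→6  emit P0@[4:9]
i=10 'b': node 6→13 (via fail)  emit P5@[10:10]
i=11 'a': node 13→14
i=12 'e': node 14→17 (via fail)
i=13 'd': node 17→18
i=14 'e': node 18→19  emit P4@[11:14]
i=15 'e': node 19→7 (via fail)
i=16 'a': node 7→16 (via fail)
i=17 'a': node 16→24  emit P7@[16:17]
i=18 'e': node 24→17 (via fail)
i=19 'a': node 17→16 (via fail)
i=20 'a': node 16→24  emit P7@[19:20]
i=21 'c': node 24→12 (via fail)
i=22 'b': node 12→13  emit P5@[22:22]
i=23 'a': node 13→14
i=24 'a': node 14→15  emit P3@[21:24],P7@[23:24]
i=25 'a': node 15→24 (via fail)  emit P7@[24:25]
i=26 'c': node 24→12 (via fail)
i=27 'c': node 12→12 (via fail)
i=28 'b': node 12→13  emit P5@[28:28]
i=29 'a': node 13→14
i=30 'a': node 14→15  emit P3@[27:30],P7@[29:30]
i=31 'b': node 15→1 (via fail)  emit P5@[31:31]
i=32 'b': node 1→2  emit P2@[31:32],P5@[32:32]
i=33 'b': node 2→3  emit P2@[32:33],P5@[33:33]
i=34 'b': node 3→4  emit P2@[33:34],P5@[34:34]
i=35 'c': node 4→5
i=36 'c': node 5→6  emit P0@[31:36]
i=37 'b': node 6→13 (via fail)  emit P5@[37:37]
i=38 'c': node 13→12 (via fail)
i=39 'c': node 12→12 (via fail)
i=40 'b': node 12→13  emit P5@[40:40]
i=41 'e': node 13→7 (via fail)
i=42 'b': node 7→1 (via fail)  emit P5@[42:42]
i=43 'b': node 1→2  emit P2@[42:43],P5@[43:43]
i=44 'b': node 2→3  emit P2@[43:44],P5@[44:44]
i=45 'b': node 3→4  emit P2@[44:45],P5@[45:45]
i=46 'b': node 4→4 (via fail)  emit P2@[45:46],P5@[46:46]
i=47 'c': node 4→5
i=48 'c': node 5→6  emit P0@[43:48]
i=49 'a': node 6→16 (via fail)
i=50 'e': node 16→17
i=51 'c': node 17→20
i=52 'b': node 20→21  emit P5@[52:52]
i=53 'e': node 21→22
i=54 'a': node 22→23  emit P6@[49:54]
i=55 'a': node 23→24 (via fail)  emit P7@[54:55]
i=56 'e': node 24→17 (via fail)
i=57 'd': node 17→18
i=58 'e': node 18→19  emit P4@[55:58]
i=59 'e': node 19→7 (via fail)
i=60 'd': node 7→8
i=61 'd': node 8→9
i=62 'b': node 9→10  emit P5@[62:62]
i=63 'd': node 10→11  emit P1@[59:63]
i=64 'a': node 11→16 (via fail)
i=65 'e': node 16→17
i=66 'd': node 17→18
i=67 'd': node 18→9 (via fail)

Matches: [[0,5],[4,5],[5,2],[5,5],[6,2],[6,5],[7,2],[7,5],[9,0],[10,5],[14,4],[17,7],[20,7],[22,5],[24,3],[24,7],[25,7],[28,5],[30,3],[30,7],[31,5],[32,2],[32,5],[33,2],[33,5],[34,2],[34,5],[36,0],[37,5],[40,5],[42,5],[43,2],[43,5],[44,2],[44,5],[45,2],[45,5],[46,2],[46,5],[48,0],[52,5],[54,6],[55,7],[58,4],[62,5],[63,1]]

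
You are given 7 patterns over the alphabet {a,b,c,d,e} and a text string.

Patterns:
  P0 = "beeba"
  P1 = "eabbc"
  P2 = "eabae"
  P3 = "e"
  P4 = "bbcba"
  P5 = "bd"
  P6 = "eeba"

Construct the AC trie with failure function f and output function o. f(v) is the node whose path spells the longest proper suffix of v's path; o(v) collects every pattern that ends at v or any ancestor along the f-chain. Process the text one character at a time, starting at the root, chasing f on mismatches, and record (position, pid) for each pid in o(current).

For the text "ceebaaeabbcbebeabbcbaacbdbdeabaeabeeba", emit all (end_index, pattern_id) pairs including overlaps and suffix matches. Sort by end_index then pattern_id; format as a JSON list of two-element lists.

Build:
Trie nodes:
  0='ε' goto b→1 e→6
  1='b' goto b→13 d→17 e→2
  2='be' goto e→3
  3='bee' goto b→4
  4='beeb' goto a→5
  5='beeba' goto ·  [P0 ends]
  6='e' goto a→7 e→18  [P3 ends]
  7='ea' goto b→8
  8='eab' goto a→11 b→9
  9='eabb' goto c→10
  10='eabbc' goto ·  [P1 ends]
  11='eaba' goto e→12
  12='eabae' goto ·  [P2 ends]
  13='bb' goto c→14
  14='bbc' goto b→15
  15='bbcb' goto a→16
  16='bbcba' goto ·  [P4 ends]
  17='bd' goto ·  [P5 ends]
  18='ee' goto b→19
  19='eeb' goto a→20
  20='eeba' goto ·  [P6 ends]

BFS fail/out derivation:
  n1('b'): parent n0 fail=0; on 'b' 0 → fail=0;  out ∅∪∅=∅
  n6('e'): parent n0 fail=0; on 'e' 0 → fail=0;  out {3}∪∅={3}
  n2('be'): parent n1 fail=0; on 'e' 0 → fail=6;  out ∅∪{3}={3}
  n7('ea'): parent n6 fail=0; on 'a' 0 → fail=0;  out ∅∪∅=∅
  n13('bb'): parent n1 fail=0; on 'b' 0 → fail=1;  out ∅∪∅=∅
  n17('bd'): parent n1 fail=0; on 'd' 0 → fail=0;  out {5}∪∅={5}
  n18('ee'): parent n6 fail=0; on 'e' 0 → fail=6;  out ∅∪{3}={3}
  n3('bee'): parent n2 fail=6; on 'e' 6 → fail=18;  out ∅∪{3}={3}
  n8('eab'): parent n7 fail=0; on 'b' 0 → fail=1;  out ∅∪∅=∅
  n14('bbc'): parent n13 fail=1; on 'c' 1→0 → fail=0;  out ∅∪∅=∅
  n19('eeb'): parent n18 fail=6; on 'b' 6→0 → fail=1;  out ∅∪∅=∅
  n4('beeb'): parent n3 fail=18; on 'b' 18 → fail=19;  out ∅∪∅=∅
  n9('eabb'): parent n8 fail=1; on 'b' 1 → fail=13;  out ∅∪∅=∅
  n11('eaba'): parent n8 fail=1; on 'a' 1→0 → fail=0;  out ∅∪∅=∅
  n15('bbcb'): parent n14 fail=0; on 'b' 0 → fail=1;  out ∅∪∅=∅
  n20('eeba'): parent n19 fail=1; on 'a' 1→0 → fail=0;  out {6}∪∅={6}
  n5('beeba'): parent n4 fail=19; on 'a' 19 → fail=20;  out {0}∪{6}={0,6}
  n10('eabbc'): parent n9 fail=13; on 'c' 13 → fail=14;  out {1}∪∅={1}
  n12('eabae'): parent n11 fail=0; on 'e' 0 → fail=6;  out {2}∪{3}={2,3}
  n16('bbcba'): parent n15 fail=1; on 'a' 1→0 → fail=0;  out {4}∪∅={4}

Run:
pos 0 'c': at 0
pos 1 'e': at 6  emit P3@[1:1]
pos 2 'e': at 18  emit P3@[2:2]
pos 3 'b': at 19
pos 4 'a': at 20  emit P6@[1:4]
pos 5 'a': at 0 (fail-walked)
pos 6 'e': at 6  emit P3@[6:6]
pos 7 'a': at 7
pos 8 'b': at 8
pos 9 'b': at 9
pos 10 'c': at 10  emit P1@[6:10]
pos 11 'b': at 15 (fail-walked)
pos 12 'e': at 2 (fail-walked)  emit P3@[12:12]
pos 13 'b': at 1 (fail-walked)
pos 14 'e': at 2  emit P3@[14:14]
pos 15 'a': at 7 (fail-walked)
pos 16 'b': at 8
pos 17 'b': at 9
pos 18 'c': at 10  emit P1@[14:18]
pos 19 'b': at 15 (fail-walked)
pos 20 'a': at 16  emit P4@[16:20]
pos 21 'a': at 0 (fail-walked)
pos 22 'c': at 0
pos 23 'b': at 1
pos 24 'd': at 17  emit P5@[23:24]
pos 25 'b': at 1 (fail-walked)
pos 26 'd': at 17  emit P5@[25:26]
pos 27 'e': at 6 (fail-walked)  emit P3@[27:27]
pos 28 'a': at 7
pos 29 'b': at 8
pos 30 'a': at 11
pos 31 'e': at 12  emit P2@[27:31],P3@[31:31]
pos 32 'a': at 7 (fail-walked)
pos 33 'b': at 8
pos 34 'e': at 2 (fail-walked)  emit P3@[34:34]
pos 35 'e': at 3  emit P3@[35:35]
pos 36 'b': at 4
pos 37 'a': at 5  emit P0@[33:37],P6@[34:37]

Result: [[1,3],[2,3],[4,6],[6,3],[10,1],[12,3],[14,3],[18,1],[20,4],[24,5],[26,5],[27,3],[31,2],[31,3],[34,3],[35,3],[37,0],[37,6]]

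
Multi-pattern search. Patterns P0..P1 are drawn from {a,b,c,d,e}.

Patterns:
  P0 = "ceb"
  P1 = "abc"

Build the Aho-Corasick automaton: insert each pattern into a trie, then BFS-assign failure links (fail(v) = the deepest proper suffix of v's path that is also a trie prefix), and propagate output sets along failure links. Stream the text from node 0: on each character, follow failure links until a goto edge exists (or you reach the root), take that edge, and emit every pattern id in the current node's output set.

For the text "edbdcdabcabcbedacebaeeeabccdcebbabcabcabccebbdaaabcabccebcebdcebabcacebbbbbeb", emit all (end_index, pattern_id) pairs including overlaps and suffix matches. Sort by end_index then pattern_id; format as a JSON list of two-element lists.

Construct AC machine:
Trie (insert patterns):
  0='ε' goto a→4 c→1
  1='c' goto e→2
  2='ce' goto b→3
  3='ceb' goto ·  ←P0
  4='a' goto b→5
  5='ab' goto c→6
  6='abc' goto ·  ←P1

Failure links (BFS by depth):
  fail(1) 'c': from fail(0)=0 chase 'c': 0 ⇒ 0;  out=∅∪out(0)=∅
  fail(4) 'a': from fail(0)=0 chase 'a': 0 ⇒ 0;  out=∅∪out(0)=∅
  fail(2) 'ce': from fail(1)=0 chase 'e': 0 ⇒ 0;  out=∅∪out(0)=∅
  fail(5) 'ab': from fail(4)=0 chase 'b': 0 ⇒ 0;  out=∅∪out(0)=∅
  fail(3) 'ceb': from fail(2)=0 chase 'b': 0 ⇒ 0;  out={0}∪out(0)={0}
  fail(6) 'abc': from fail(5)=0 chase 'c': 0 ⇒ 1;  out={1}∪out(1)={1}

Scan:
pos 0 'e': at 0
pos 1 'd': at 0
pos 2 'b': at 0
pos 3 'd': at 0
pos 4 'c': at 1
pos 5 'd': at 0 ·f
pos 6 'a': at 4
pos 7 'b': at 5
pos 8 'c': at 6  ** P1@[6:8]
pos 9 'a': at 4 ·f
pos 10 'b': at 5
pos 11 'c': at 6  ** P1@[9:11]
pos 12 'b': at 0 ·f
pos 13 'e': at 0
pos 14 'd': at 0
pos 15 'a': at 4
pos 16 'c': at 1 ·f
pos 17 'e': at 2
pos 18 'b': at 3  ** P0@[16:18]
pos 19 'a': at 4 ·f
pos 20 'e': at 0 ·f
pos 21 'e': at 0
pos 22 'e': at 0
pos 23 'a': at 4
pos 24 'b': at 5
pos 25 'c': at 6  ** P1@[23:25]
pos 26 'c': at 1 ·f
pos 27 'd': at 0 ·f
pos 28 'c': at 1
pos 29 'e': at 2
pos 30 'b': at 3  ** P0@[28:30]
pos 31 'b': at 0 ·f
pos 32 'a': at 4
pos 33 'b': at 5
pos 34 'c': at 6  ** P1@[32:34]
pos 35 'a': at 4 ·f
pos 36 'b': at 5
pos 37 'c': at 6  ** P1@[35:37]
pos 38 'a': at 4 ·f
pos 39 'b': at 5
pos 40 'c': at 6  ** P1@[38:40]
pos 41 'c': at 1 ·f
pos 42 'e': at 2
pos 43 'b': at 3  ** P0@[41:43]
pos 44 'b': at 0 ·f
pos 45 'd': at 0
pos 46 'a': at 4
pos 47 'a': at 4 ·f
pos 48 'a': at 4 ·f
pos 49 'b': at 5
pos 50 'c': at 6  ** P1@[48:50]
pos 51 'a': at 4 ·f
pos 52 'b': at 5
pos 53 'c': at 6  ** P1@[51:53]
pos 54 'c': at 1 ·f
pos 55 'e': at 2
pos 56 'b': at 3  ** P0@[54:56]
pos 57 'c': at 1 ·f
pos 58 'e': at 2
pos 59 'b': at 3  ** P0@[57:59]
pos 60 'd': at 0 ·f
pos 61 'c': at 1
pos 62 'e': at 2
pos 63 'b': at 3  ** P0@[61:63]
pos 64 'a': at 4 ·f
pos 65 'b': at 5
pos 66 'c': at 6  ** P1@[64:66]
pos 67 'a': at 4 ·f
pos 68 'c': at 1 ·f
pos 69 'e': at 2
pos 70 'b': at 3  ** P0@[68:70]
pos 71 'b': at 0 ·f
pos 72 'b': at 0
pos 73 'b': at 0
pos 74 'b': at 0
pos 75 'e': at 0
pos 76 'b': at 0

Matches: [[8,1],[11,1],[18,0],[25,1],[30,0],[34,1],[37,1],[40,1],[43,0],[50,1],[53,1],[56,0],[59,0],[63,0],[66,1],[70,0]]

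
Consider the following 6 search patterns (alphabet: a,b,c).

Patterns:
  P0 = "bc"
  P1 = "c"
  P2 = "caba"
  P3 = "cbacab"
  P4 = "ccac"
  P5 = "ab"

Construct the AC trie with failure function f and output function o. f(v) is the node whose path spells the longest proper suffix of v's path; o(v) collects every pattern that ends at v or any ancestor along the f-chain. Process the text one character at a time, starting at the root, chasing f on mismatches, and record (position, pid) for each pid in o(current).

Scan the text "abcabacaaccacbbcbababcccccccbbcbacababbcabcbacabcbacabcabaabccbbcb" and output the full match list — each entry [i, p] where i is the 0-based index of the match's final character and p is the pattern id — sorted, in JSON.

Construct AC machine:
Trie nodes:
  0='ε' goto a→15 b→1 c→3
  1='b' goto c→2
  2='bc' goto ·  [P0 ends]
  3='c' goto a→4 b→7 c→12  [P1 ends]
  4='ca' goto b→5
  5='cab' goto a→6
  6='caba' goto ·  [P2 ends]
  7='cb' goto a→8
  8='cba' goto c→9
  9='cbac' goto a→10
  10='cbaca' goto b→11
  11='cbacab' goto ·  [P3 ends]
  12='cc' goto a→13
  13='cca' goto c→14
  14='ccac' goto ·  [P4 ends]
  15='a' goto b→16
  16='ab' goto ·  [P5 ends]

Failure links (BFS by depth):
  fail(1) 'b': from fail(0)=0 chase 'b': 0 ⇒ 0;  out=∅∪out(0)=∅
  fail(3) 'c': from fail(0)=0 chase 'c': 0 ⇒ 0;  out={1}∪out(0)={1}
  fail(15) 'a': from fail(0)=0 chase 'a': 0 ⇒ 0;  out=∅∪out(0)=∅
  fail(2) 'bc': from fail(1)=0 chase 'c': 0 ⇒ 3;  out={0}∪out(3)={0,1}
  fail(4) 'ca': from fail(3)=0 chase 'a': 0 ⇒ 15;  out=∅∪out(15)=∅
  fail(7) 'cb': from fail(3)=0 chase 'b': 0 ⇒ 1;  out=∅∪out(1)=∅
  fail(12) 'cc': from fail(3)=0 chase 'c': 0 ⇒ 3;  out=∅∪out(3)={1}
  fail(16) 'ab': from fail(15)=0 chase 'b': 0 ⇒ 1;  out={5}∪out(1)={5}
  fail(5) 'cab': from fail(4)=15 chase 'b': 15 ⇒ 16;  out=∅∪out(16)={5}
  fail(8) 'cba': from fail(7)=1 chase 'a': 1→0 ⇒ 15;  out=∅∪out(15)=∅
  fail(13) 'cca': from fail(12)=3 chase 'a': 3 ⇒ 4;  out=∅∪out(4)=∅
  fail(6) 'caba': from fail(5)=16 chase 'a': 16→1→0 ⇒ 15;  out={2}∪out(15)={2}
  fail(9) 'cbac': from fail(8)=15 chase 'c': 15→0 ⇒ 3;  out=∅∪out(3)={1}
  fail(14) 'ccac': from fail(13)=4 chase 'c': 4→15→0 ⇒ 3;  out={4}∪out(3)={1,4}
  fail(10) 'cbaca': from fail(9)=3 chase 'a': 3 ⇒ 4;  out=∅∪out(4)=∅
  fail(11) 'cbacab': from fail(10)=4 chase 'b': 4 ⇒ 5;  out={3}∪out(5)={3,5}

Scan:
i=0 'a': node 0→15
i=1 'b': node 15→16  emit P5@[0:1]
i=2 'c': node 16→2 ·f  emit P0@[1:2],P1@[2:2]
i=3 'a': node 2→4 ·f
i=4 'b': node 4→5  emit P5@[3:4]
i=5 'a': node 5→6  emit P2@[2:5]
i=6 'c': node 6→3 ·f  emit P1@[6:6]
i=7 'a': node 3→4
i=8 'a': node 4→15 ·f
i=9 'c': node 15→3 ·f  emit P1@[9:9]
i=10 'c': node 3→12  emit P1@[10:10]
i=11 'a': node 12→13
i=12 'c': node 13→14  emit P1@[12:12],P4@[9:12]
i=13 'b': node 14→7 ·f
i=14 'b': node 7→1 ·f
i=15 'c': node 1→2  emit P0@[14:15],P1@[15:15]
i=16 'b': node 2→7 ·f
i=17 'a': node 7→8
i=18 'b': node 8→16 ·f  emit P5@[17:18]
i=19 'a': node 16→15 ·f
i=20 'b': node 15→16  emit P5@[19:20]
i=21 'c': node 16→2 ·f  emit P0@[20:21],P1@[21:21]
i=22 'c': node 2→12 ·f  emit P1@[22:22]
i=23 'c': node 12→12 ·f  emit P1@[23:23]
i=24 'c': node 12→12 ·f  emit P1@[24:24]
i=25 'c': node 12→12 ·f  emit P1@[25:25]
i=26 'c': node 12→12 ·f  emit P1@[26:26]
i=27 'c': node 12→12 ·f  emit P1@[27:27]
i=28 'b': node 12→7 ·f
i=29 'b': node 7→1 ·f
i=30 'c': node 1→2  emit P0@[29:30],P1@[30:30]
i=31 'b': node 2→7 ·f
i=32 'a': node 7→8
i=33 'c': node 8→9  emit P1@[33:33]
i=34 'a': node 9→10
i=35 'b': node 10→11  emit P3@[30:35],P5@[34:35]
i=36 'a': node 11→6 ·f  emit P2@[33:36]
i=37 'b': node 6→16 ·f  emit P5@[36:37]
i=38 'b': node 16→1 ·f
i=39 'c': node 1→2  emit P0@[38:39],P1@[39:39]
i=40 'a': node 2→4 ·f
i=41 'b': node 4→5  emit P5@[40:41]
i=42 'c': node 5→2 ·f  emit P0@[41:42],P1@[42:42]
i=43 'b': node 2→7 ·f
i=44 'a': node 7→8
i=45 'c': node 8→9  emit P1@[45:45]
i=46 'a': node 9→10
i=47 'b': node 10→11  emit P3@[42:47],P5@[46:47]
i=48 'c': node 11→2 ·f  emit P0@[47:48],P1@[48:48]
i=49 'b': node 2→7 ·f
i=50 'a': node 7→8
i=51 'c': node 8→9  emit P1@[51:51]
i=52 'a': node 9→10
i=53 'b': node 10→11  emit P3@[48:53],P5@[52:53]
i=54 'c': node 11→2 ·f  emit P0@[53:54],P1@[54:54]
i=55 'a': node 2→4 ·f
i=56 'b': node 4→5  emit P5@[55:56]
i=57 'a': node 5→6  emit P2@[54:57]
i=58 'a': node 6→15 ·f
i=59 'b': node 15→16  emit P5@[58:59]
i=60 'c': node 16→2 ·f  emit P0@[59:60],P1@[60:60]
i=61 'c': node 2→12 ·f  emit P1@[61:61]
i=62 'b': node 12→7 ·f
i=63 'b': node 7→1 ·f
i=64 'c': node 1→2  emit P0@[63:64],P1@[64:64]
i=65 'b': node 2→7 ·f

All matches (sorted): [[1,5],[2,0],[2,1],[4,5],[5,2],[6,1],[9,1],[10,1],[12,1],[12,4],[15,0],[15,1],[18,5],[20,5],[21,0],[21,1],[22,1],[23,1],[24,1],[25,1],[26,1],[27,1],[30,0],[30,1],[33,1],[35,3],[35,5],[36,2],[37,5],[39,0],[39,1],[41,5],[42,0],[42,1],[45,1],[47,3],[47,5],[48,0],[48,1],[51,1],[53,3],[53,5],[54,0],[54,1],[56,5],[57,2],[59,5],[60,0],[60,1],[61,1],[64,0],[64,1]]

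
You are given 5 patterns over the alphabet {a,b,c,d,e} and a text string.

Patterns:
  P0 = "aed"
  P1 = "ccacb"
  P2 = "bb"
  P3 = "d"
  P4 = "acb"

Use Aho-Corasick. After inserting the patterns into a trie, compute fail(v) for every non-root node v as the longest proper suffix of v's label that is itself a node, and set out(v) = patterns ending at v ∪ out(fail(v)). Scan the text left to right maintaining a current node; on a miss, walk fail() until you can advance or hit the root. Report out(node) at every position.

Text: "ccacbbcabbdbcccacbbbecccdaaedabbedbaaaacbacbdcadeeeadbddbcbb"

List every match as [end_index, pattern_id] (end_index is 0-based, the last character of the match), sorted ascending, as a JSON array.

Build:
Trie (insert patterns):
  n0 'ε': a→1 b→9 c→4 d→11
  n1 'a': c→12 e→2
  n2 'ae': d→3
  n3 'aed': ·  [P0 ends]
  n4 'c': c→5
  n5 'cc': a→6
  n6 'cca': c→7
  n7 'ccac': b→8
  n8 'ccacb': ·  [P1 ends]
  n9 'b': b→10
  n10 'bb': ·  [P2 ends]
  n11 'd': ·  [P3 ends]
  n12 'ac': b→13
  n13 'acb': ·  [P4 ends]

Failure links (BFS by depth):
  n1('a'): parent n0 fail=0; on 'a' 0 → fail=0;  out ∅∪∅=∅
  n4('c'): parent n0 fail=0; on 'c' 0 → fail=0;  out ∅∪∅=∅
  n9('b'): parent n0 fail=0; on 'b' 0 → fail=0;  out ∅∪∅=∅
  n11('d'): parent n0 fail=0; on 'd' 0 → fail=0;  out {3}∪∅={3}
  n2('ae'): parent n1 fail=0; on 'e' 0 → fail=0;  out ∅∪∅=∅
  n5('cc'): parent n4 fail=0; on 'c' 0 → fail=4;  out ∅∪∅=∅
  n10('bb'): parent n9 fail=0; on 'b' 0 → fail=9;  out {2}∪∅={2}
  n12('ac'): parent n1 fail=0; on 'c' 0 → fail=4;  out ∅∪∅=∅
  n3('aed'): parent n2 fail=0; on 'd' 0 → fail=11;  out {0}∪{3}={0,3}
  n6('cca'): parent n5 fail=4; on 'a' 4→0 → fail=1;  out ∅∪∅=∅
  n13('acb'): parent n12 fail=4; on 'b' 4→0 → fail=9;  out {4}∪∅={4}
  n7('ccac'): parent n6 fail=1; on 'c' 1 → fail=12;  out ∅∪∅=∅
  n8('ccacb'): parent n7 fail=12; on 'b' 12 → fail=13;  out {1}∪{4}={1,4}

Run:
pos 0 'c': at 4
pos 1 'c': at 5
pos 2 'a': at 6
pos 3 'c': at 7
pos 4 'b': at 8  ** P1@[0:4],P4@[2:4]
pos 5 'b': at 10 (via fail)  ** P2@[4:5]
pos 6 'c': at 4 (via fail)
pos 7 'a': at 1 (via fail)
pos 8 'b': at 9 (via fail)
pos 9 'b': at 10  ** P2@[8:9]
pos 10 'd': at 11 (via fail)  ** P3@[10:10]
pos 11 'b': at 9 (via fail)
pos 12 'c': at 4 (via fail)
pos 13 'c': at 5
pos 14 'c': at 5 (via fail)
pos 15 'a': at 6
pos 16 'c': at 7
pos 17 'b': at 8  ** P1@[13:17],P4@[15:17]
pos 18 'b': at 10 (via fail)  ** P2@[17:18]
pos 19 'b': at 10 (via fail)  ** P2@[18:19]
pos 20 'e': at 0 (via fail)
pos 21 'c': at 4
pos 22 'c': at 5
pos 23 'c': at 5 (via fail)
pos 24 'd': at 11 (via fail)  ** P3@[24:24]
pos 25 'a': at 1 (via fail)
pos 26 'a': at 1 (via fail)
pos 27 'e': at 2
pos 28 'd': at 3  ** P0@[26:28],P3@[28:28]
pos 29 'a': at 1 (via fail)
pos 30 'b': at 9 (via fail)
pos 31 'b': at 10  ** P2@[30:31]
pos 32 'e': at 0 (via fail)
pos 33 'd': at 11  ** P3@[33:33]
pos 34 'b': at 9 (via fail)
pos 35 'a': at 1 (via fail)
pos 36 'a': at 1 (via fail)
pos 37 'a': at 1 (via fail)
pos 38 'a': at 1 (via fail)
pos 39 'c': at 12
pos 40 'b': at 13  ** P4@[38:40]
pos 41 'a': at 1 (via fail)
pos 42 'c': at 12
pos 43 'b': at 13  ** P4@[41:43]
pos 44 'd': at 11 (via fail)  ** P3@[44:44]
pos 45 'c': at 4 (via fail)
pos 46 'a': at 1 (via fail)
pos 47 'd': at 11 (via fail)  ** P3@[47:47]
pos 48 'e': at 0 (via fail)
pos 49 'e': at 0
pos 50 'e': at 0
pos 51 'a': at 1
pos 52 'd': at 11 (via fail)  ** P3@[52:52]
pos 53 'b': at 9 (via fail)
pos 54 'd': at 11 (via fail)  ** P3@[54:54]
pos 55 'd': at 11 (via fail)  ** P3@[55:55]
pos 56 'b': at 9 (via fail)
pos 57 'c': at 4 (via fail)
pos 58 'b': at 9 (via fail)
pos 59 'b': at 10  ** P2@[58:59]

Result: [[4,1],[4,4],[5,2],[9,2],[10,3],[17,1],[17,4],[18,2],[19,2],[24,3],[28,0],[28,3],[31,2],[33,3],[40,4],[43,4],[44,3],[47,3],[52,3],[54,3],[55,3],[59,2]]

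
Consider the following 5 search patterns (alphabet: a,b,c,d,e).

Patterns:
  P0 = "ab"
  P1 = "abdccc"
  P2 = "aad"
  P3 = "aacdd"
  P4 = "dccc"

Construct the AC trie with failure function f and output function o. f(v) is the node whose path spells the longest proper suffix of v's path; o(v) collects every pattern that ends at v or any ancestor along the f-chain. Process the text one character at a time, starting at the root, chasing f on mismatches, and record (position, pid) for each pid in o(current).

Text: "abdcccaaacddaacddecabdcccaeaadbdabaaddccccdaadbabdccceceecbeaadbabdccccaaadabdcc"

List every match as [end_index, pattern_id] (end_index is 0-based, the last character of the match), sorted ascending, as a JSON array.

Build automaton:
Trie (insert patterns):
  0='ε' goto a→1 d→12
  1='a' goto a→7 b→2
  2='ab' goto d→3  ←P0
  3='abd' goto c→4
  4='abdc' goto c→5
  5='abdcc' goto c→6
  6='abdccc' goto ·  ←P1
  7='aa' goto c→9 d→8
  8='aad' goto ·  ←P2
  9='aac' goto d→10
  10='aacd' goto d→11
  11='aacdd' goto ·  ←P3
  12='d' goto c→13
  13='dc' goto c→14
  14='dcc' goto c→15
  15='dccc' goto ·  ←P4

BFS fail/out derivation:
  fail(1) 'a': from fail(0)=0 chase 'a': 0 ⇒ 0;  out=∅∪out(0)=∅
  fail(12) 'd': from fail(0)=0 chase 'd': 0 ⇒ 0;  out=∅∪out(0)=∅
  fail(2) 'ab': from fail(1)=0 chase 'b': 0 ⇒ 0;  out={0}∪out(0)={0}
  fail(7) 'aa': from fail(1)=0 chase 'a': 0 ⇒ 1;  out=∅∪out(1)=∅
  fail(13) 'dc': from fail(12)=0 chase 'c': 0 ⇒ 0;  out=∅∪out(0)=∅
  fail(3) 'abd': from fail(2)=0 chase 'd': 0 ⇒ 12;  out=∅∪out(12)=∅
  fail(8) 'aad': from fail(7)=1 chase 'd': 1→0 ⇒ 12;  out={2}∪out(12)={2}
  fail(9) 'aac': from fail(7)=1 chase 'c': 1→0 ⇒ 0;  out=∅∪out(0)=∅
  fail(14) 'dcc': from fail(13)=0 chase 'c': 0 ⇒ 0;  out=∅∪out(0)=∅
  fail(4) 'abdc': from fail(3)=12 chase 'c': 12 ⇒ 13;  out=∅∪out(13)=∅
  fail(10) 'aacd': from fail(9)=0 chase 'd': 0 ⇒ 12;  out=∅∪out(12)=∅
  fail(15) 'dccc': from fail(14)=0 chase 'c': 0 ⇒ 0;  out={4}∪out(0)={4}
  fail(5) 'abdcc': from fail(4)=13 chase 'c': 13 ⇒ 14;  out=∅∪out(14)=∅
  fail(11) 'aacdd': from fail(10)=12 chase 'd': 12→0 ⇒ 12;  out={3}∪out(12)={3}
  fail(6) 'abdccc': from fail(5)=14 chase 'c': 14 ⇒ 15;  out={1}∪out(15)={1,4}

Scan:
[0] read 'a'  n0⇒n1
[1] read 'b'  n1⇒n2  → match P0@[0:1]
[2] read 'd'  n2⇒n3
[3] read 'c'  n3⇒n4
[4] read 'c'  n4⇒n5
[5] read 'c'  n5⇒n6  → match P1@[0:5],P4@[2:5]
[6] read 'a'  n6⇒n1 (fail-walked)
[7] read 'a'  n1⇒n7
[8] read 'a'  n7⇒n7 (fail-walked)
[9] read 'c'  n7⇒n9
[10] read 'd'  n9⇒n10
[11] read 'd'  n10⇒n11  → match P3@[7:11]
[12] read 'a'  n11⇒n1 (fail-walked)
[13] read 'a'  n1⇒n7
[14] read 'c'  n7⇒n9
[15] read 'd'  n9⇒n10
[16] read 'd'  n10⇒n11  → match P3@[12:16]
[17] read 'e'  n11⇒n0 (fail-walked)
[18] read 'c'  n0⇒n0
[19] read 'a'  n0⇒n1
[20] read 'b'  n1⇒n2  → match P0@[19:20]
[21] read 'd'  n2⇒n3
[22] read 'c'  n3⇒n4
[23] read 'c'  n4⇒n5
[24] read 'c'  n5⇒n6  → match P1@[19:24],P4@[21:24]
[25] read 'a'  n6⇒n1 (fail-walked)
[26] read 'e'  n1⇒n0 (fail-walked)
[27] read 'a'  n0⇒n1
[28] read 'a'  n1⇒n7
[29] read 'd'  n7⇒n8  → match P2@[27:29]
[30] read 'b'  n8⇒n0 (fail-walked)
[31] read 'd'  n0⇒n12
[32] read 'a'  n12⇒n1 (fail-walked)
[33] read 'b'  n1⇒n2  → match P0@[32:33]
[34] read 'a'  n2⇒n1 (fail-walked)
[35] read 'a'  n1⇒n7
[36] read 'd'  n7⇒n8  → match P2@[34:36]
[37] read 'd'  n8⇒n12 (fail-walked)
[38] read 'c'  n12⇒n13
[39] read 'c'  n13⇒n14
[40] read 'c'  n14⇒n15  → match P4@[37:40]
[41] read 'c'  n15⇒n0 (fail-walked)
[42] read 'd'  n0⇒n12
[43] read 'a'  n12⇒n1 (fail-walked)
[44] read 'a'  n1⇒n7
[45] read 'd'  n7⇒n8  → match P2@[43:45]
[46] read 'b'  n8⇒n0 (fail-walked)
[47] read 'a'  n0⇒n1
[48] read 'b'  n1⇒n2  → match P0@[47:48]
[49] read 'd'  n2⇒n3
[50] read 'c'  n3⇒n4
[51] read 'c'  n4⇒n5
[52] read 'c'  n5⇒n6  → match P1@[47:52],P4@[49:52]
[53] read 'e'  n6⇒n0 (fail-walked)
[54] read 'c'  n0⇒n0
[55] read 'e'  n0⇒n0
[56] read 'e'  n0⇒n0
[57] read 'c'  n0⇒n0
[58] read 'b'  n0⇒n0
[59] read 'e'  n0⇒n0
[60] read 'a'  n0⇒n1
[61] read 'a'  n1⇒n7
[62] read 'd'  n7⇒n8  → match P2@[60:62]
[63] read 'b'  n8⇒n0 (fail-walked)
[64] read 'a'  n0⇒n1
[65] read 'b'  n1⇒n2  → match P0@[64:65]
[66] read 'd'  n2⇒n3
[67] read 'c'  n3⇒n4
[68] read 'c'  n4⇒n5
[69] read 'c'  n5⇒n6  → match P1@[64:69],P4@[66:69]
[70] read 'c'  n6⇒n0 (fail-walked)
[71] read 'a'  n0⇒n1
[72] read 'a'  n1⇒n7
[73] read 'a'  n7⇒n7 (fail-walked)
[74] read 'd'  n7⇒n8  → match P2@[72:74]
[75] read 'a'  n8⇒n1 (fail-walked)
[76] read 'b'  n1⇒n2  → match P0@[75:76]
[77] read 'd'  n2⇒n3
[78] read 'c'  n3⇒n4
[79] read 'c'  n4⇒n5

Result: [[1,0],[5,1],[5,4],[11,3],[16,3],[20,0],[24,1],[24,4],[29,2],[33,0],[36,2],[40,4],[45,2],[48,0],[52,1],[52,4],[62,2],[65,0],[69,1],[69,4],[74,2],[76,0]]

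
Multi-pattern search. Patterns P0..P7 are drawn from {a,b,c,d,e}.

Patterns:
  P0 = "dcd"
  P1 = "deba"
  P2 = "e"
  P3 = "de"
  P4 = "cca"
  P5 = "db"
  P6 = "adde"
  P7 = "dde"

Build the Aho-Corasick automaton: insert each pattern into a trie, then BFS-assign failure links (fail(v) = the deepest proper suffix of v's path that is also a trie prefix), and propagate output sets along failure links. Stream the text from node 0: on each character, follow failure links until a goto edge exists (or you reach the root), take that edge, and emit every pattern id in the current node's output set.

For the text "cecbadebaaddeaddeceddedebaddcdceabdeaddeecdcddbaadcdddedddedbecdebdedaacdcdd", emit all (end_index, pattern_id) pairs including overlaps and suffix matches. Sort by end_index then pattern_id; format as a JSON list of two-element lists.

Construct AC machine:
Trie nodes:
  0='ε' goto a→12 c→8 d→1 e→7
  1='d' goto b→11 c→2 d→16 e→4
  2='dc' goto d→3
  3='dcd' goto ·  ←P0
  4='de' goto b→5  ←P3
  5='deb' goto a→6
  6='deba' goto ·  ←P1
  7='e' goto ·  ←P2
  8='c' goto c→9
  9='cc' goto a→10
  10='cca' goto ·  ←P4
  11='db' goto ·  ←P5
  12='a' goto d→13
  13='ad' goto d→14
  14='add' goto e→15
  15='adde' goto ·  ←P6
  16='dd' goto e→17
  17='dde' goto ·  ←P7

BFS fail/out derivation:
  n1('d'): parent n0 fail=0; on 'd' 0 → fail=0;  out ∅∪∅=∅
  n7('e'): parent n0 fail=0; on 'e' 0 → fail=0;  out {2}∪∅={2}
  n8('c'): parent n0 fail=0; on 'c' 0 → fail=0;  out ∅∪∅=∅
  n12('a'): parent n0 fail=0; on 'a' 0 → fail=0;  out ∅∪∅=∅
  n2('dc'): parent n1 fail=0; on 'c' 0 → fail=8;  out ∅∪∅=∅
  n4('de'): parent n1 fail=0; on 'e' 0 → fail=7;  out {3}∪{2}={2,3}
  n9('cc'): parent n8 fail=0; on 'c' 0 → fail=8;  out ∅∪∅=∅
  n11('db'): parent n1 fail=0; on 'b' 0 → fail=0;  out {5}∪∅={5}
  n13('ad'): parent n12 fail=0; on 'd' 0 → fail=1;  out ∅∪∅=∅
  n16('dd'): parent n1 fail=0; on 'd' 0 → fail=1;  out ∅∪∅=∅
  n3('dcd'): parent n2 fail=8; on 'd' 8→0 → fail=1;  out {0}∪∅={0}
  n5('deb'): parent n4 fail=7; on 'b' 7→0 → fail=0;  out ∅∪∅=∅
  n10('cca'): parent n9 fail=8; on 'a' 8→0 → fail=12;  out {4}∪∅={4}
  n14('add'): parent n13 fail=1; on 'd' 1 → fail=16;  out ∅∪∅=∅
  n17('dde'): parent n16 fail=1; on 'e' 1 → fail=4;  out {7}∪{2,3}={2,3,7}
  n6('deba'): parent n5 fail=0; on 'a' 0 → fail=12;  out {1}∪∅={1}
  n15('adde'): parent n14 fail=16; on 'e' 16 → fail=17;  out {6}∪{2,3,7}={2,3,6,7}

Scan:
pos 0 'c': at 8
pos 1 'e': at 7 (fail-walked)  emit P2@[1:1]
pos 2 'c': at 8 (fail-walked)
pos 3 'b': at 0 (fail-walked)
pos 4 'a': at 12
pos 5 'd': at 13
pos 6 'e': at 4 (fail-walked)  emit P2@[6:6],P3@[5:6]
pos 7 'b': at 5
pos 8 'a': at 6  emit P1@[5:8]
pos 9 'a': at 12 (fail-walked)
pos 10 'd': at 13
pos 11 'd': at 14
pos 12 'e': at 15  emit P2@[12:12],P3@[11:12],P6@[9:12],P7@[10:12]
pos 13 'a': at 12 (fail-walked)
pos 14 'd': at 13
pos 15 'd': at 14
pos 16 'e': at 15  emit P2@[16:16],P3@[15:16],P6@[13:16],P7@[14:16]
pos 17 'c': at 8 (fail-walked)
pos 18 'e': at 7 (fail-walked)  emit P2@[18:18]
pos 19 'd': at 1 (fail-walked)
pos 20 'd': at 16
pos 21 'e': at 17  emit P2@[21:21],P3@[20:21],P7@[19:21]
pos 22 'd': at 1 (fail-walked)
pos 23 'e': at 4  emit P2@[23:23],P3@[22:23]
pos 24 'b': at 5
pos 25 'a': at 6  emit P1@[22:25]
pos 26 'd': at 13 (fail-walked)
pos 27 'd': at 14
pos 28 'c': at 2 (fail-walked)
pos 29 'd': at 3  emit P0@[27:29]
pos 30 'c': at 2 (fail-walked)
pos 31 'e': at 7 (fail-walked)  emit P2@[31:31]
pos 32 'a': at 12 (fail-walked)
pos 33 'b': at 0 (fail-walked)
pos 34 'd': at 1
pos 35 'e': at 4  emit P2@[35:35],P3@[34:35]
pos 36 'a': at 12 (fail-walked)
pos 37 'd': at 13
pos 38 'd': at 14
pos 39 'e': at 15  emit P2@[39:39],P3@[38:39],P6@[36:39],P7@[37:39]
pos 40 'e': at 7 (fail-walked)  emit P2@[40:40]
pos 41 'c': at 8 (fail-walked)
pos 42 'd': at 1 (fail-walked)
pos 43 'c': at 2
pos 44 'd': at 3  emit P0@[42:44]
pos 45 'd': at 16 (fail-walked)
pos 46 'b': at 11 (fail-walked)  emit P5@[45:46]
pos 47 'a': at 12 (fail-walked)
pos 48 'a': at 12 (fail-walked)
pos 49 'd': at 13
pos 50 'c': at 2 (fail-walked)
pos 51 'd': at 3  emit P0@[49:51]
pos 52 'd': at 16 (fail-walked)
pos 53 'd': at 16 (fail-walked)
pos 54 'e': at 17  emit P2@[54:54],P3@[53:54],P7@[52:54]
pos 55 'd': at 1 (fail-walked)
pos 56 'd': at 16
pos 57 'd': at 16 (fail-walked)
pos 58 'e': at 17  emit P2@[58:58],P3@[57:58],P7@[56:58]
pos 59 'd': at 1 (fail-walked)
pos 60 'b': at 11  emit P5@[59:60]
pos 61 'e': at 7 (fail-walked)  emit P2@[61:61]
pos 62 'c': at 8 (fail-walked)
pos 63 'd': at 1 (fail-walked)
pos 64 'e': at 4  emit P2@[64:64],P3@[63:64]
pos 65 'b': at 5
pos 66 'd': at 1 (fail-walked)
pos 67 'e': at 4  emit P2@[67:67],P3@[66:67]
pos 68 'd': at 1 (fail-walked)
pos 69 'a': at 12 (fail-walked)
pos 70 'a': at 12 (fail-walked)
pos 71 'c': at 8 (fail-walked)
pos 72 'd': at 1 (fail-walked)
pos 73 'c': at 2
pos 74 'd': at 3  emit P0@[72:74]
pos 75 'd': at 16 (fail-walked)

Result: [[1,2],[6,2],[6,3],[8,1],[12,2],[12,3],[12,6],[12,7],[16,2],[16,3],[16,6],[16,7],[18,2],[21,2],[21,3],[21,7],[23,2],[23,3],[25,1],[29,0],[31,2],[35,2],[35,3],[39,2],[39,3],[39,6],[39,7],[40,2],[44,0],[46,5],[51,0],[54,2],[54,3],[54,7],[58,2],[58,3],[58,7],[60,5],[61,2],[64,2],[64,3],[67,2],[67,3],[74,0]]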